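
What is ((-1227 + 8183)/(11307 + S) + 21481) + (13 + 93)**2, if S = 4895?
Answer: 265043895/8101 ≈ 32717.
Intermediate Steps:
((-1227 + 8183)/(11307 + S) + 21481) + (13 + 93)**2 = ((-1227 + 8183)/(11307 + 4895) + 21481) + (13 + 93)**2 = (6956/16202 + 21481) + 106**2 = (6956*(1/16202) + 21481) + 11236 = (3478/8101 + 21481) + 11236 = 174021059/8101 + 11236 = 265043895/8101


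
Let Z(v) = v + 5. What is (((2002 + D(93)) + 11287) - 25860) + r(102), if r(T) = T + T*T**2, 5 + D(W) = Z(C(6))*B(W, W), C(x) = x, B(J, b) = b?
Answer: 1049757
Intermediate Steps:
Z(v) = 5 + v
D(W) = -5 + 11*W (D(W) = -5 + (5 + 6)*W = -5 + 11*W)
r(T) = T + T**3
(((2002 + D(93)) + 11287) - 25860) + r(102) = (((2002 + (-5 + 11*93)) + 11287) - 25860) + (102 + 102**3) = (((2002 + (-5 + 1023)) + 11287) - 25860) + (102 + 1061208) = (((2002 + 1018) + 11287) - 25860) + 1061310 = ((3020 + 11287) - 25860) + 1061310 = (14307 - 25860) + 1061310 = -11553 + 1061310 = 1049757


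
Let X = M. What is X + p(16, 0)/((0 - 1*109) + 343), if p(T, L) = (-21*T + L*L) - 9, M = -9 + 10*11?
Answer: 7763/78 ≈ 99.526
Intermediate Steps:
M = 101 (M = -9 + 110 = 101)
p(T, L) = -9 + L² - 21*T (p(T, L) = (-21*T + L²) - 9 = (L² - 21*T) - 9 = -9 + L² - 21*T)
X = 101
X + p(16, 0)/((0 - 1*109) + 343) = 101 + (-9 + 0² - 21*16)/((0 - 1*109) + 343) = 101 + (-9 + 0 - 336)/((0 - 109) + 343) = 101 - 345/(-109 + 343) = 101 - 345/234 = 101 + (1/234)*(-345) = 101 - 115/78 = 7763/78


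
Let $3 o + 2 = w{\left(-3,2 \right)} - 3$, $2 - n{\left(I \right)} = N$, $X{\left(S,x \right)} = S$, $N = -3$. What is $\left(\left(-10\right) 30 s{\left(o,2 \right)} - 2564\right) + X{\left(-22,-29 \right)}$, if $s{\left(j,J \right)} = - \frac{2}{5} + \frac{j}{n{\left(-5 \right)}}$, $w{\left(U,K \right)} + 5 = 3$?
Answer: $-2326$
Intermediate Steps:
$w{\left(U,K \right)} = -2$ ($w{\left(U,K \right)} = -5 + 3 = -2$)
$n{\left(I \right)} = 5$ ($n{\left(I \right)} = 2 - -3 = 2 + 3 = 5$)
$o = - \frac{7}{3}$ ($o = - \frac{2}{3} + \frac{-2 - 3}{3} = - \frac{2}{3} + \frac{1}{3} \left(-5\right) = - \frac{2}{3} - \frac{5}{3} = - \frac{7}{3} \approx -2.3333$)
$s{\left(j,J \right)} = - \frac{2}{5} + \frac{j}{5}$
$\left(\left(-10\right) 30 s{\left(o,2 \right)} - 2564\right) + X{\left(-22,-29 \right)} = \left(\left(-10\right) 30 \left(- \frac{2}{5} + \frac{1}{5} \left(- \frac{7}{3}\right)\right) - 2564\right) - 22 = \left(- 300 \left(- \frac{2}{5} - \frac{7}{15}\right) - 2564\right) - 22 = \left(\left(-300\right) \left(- \frac{13}{15}\right) - 2564\right) - 22 = \left(260 - 2564\right) - 22 = -2304 - 22 = -2326$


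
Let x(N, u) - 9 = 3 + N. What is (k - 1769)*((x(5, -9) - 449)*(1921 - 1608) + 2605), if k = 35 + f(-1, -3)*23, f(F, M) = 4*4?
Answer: 181146626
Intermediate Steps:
f(F, M) = 16
x(N, u) = 12 + N (x(N, u) = 9 + (3 + N) = 12 + N)
k = 403 (k = 35 + 16*23 = 35 + 368 = 403)
(k - 1769)*((x(5, -9) - 449)*(1921 - 1608) + 2605) = (403 - 1769)*(((12 + 5) - 449)*(1921 - 1608) + 2605) = -1366*((17 - 449)*313 + 2605) = -1366*(-432*313 + 2605) = -1366*(-135216 + 2605) = -1366*(-132611) = 181146626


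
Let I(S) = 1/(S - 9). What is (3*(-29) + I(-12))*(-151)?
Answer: 276028/21 ≈ 13144.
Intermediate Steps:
I(S) = 1/(-9 + S)
(3*(-29) + I(-12))*(-151) = (3*(-29) + 1/(-9 - 12))*(-151) = (-87 + 1/(-21))*(-151) = (-87 - 1/21)*(-151) = -1828/21*(-151) = 276028/21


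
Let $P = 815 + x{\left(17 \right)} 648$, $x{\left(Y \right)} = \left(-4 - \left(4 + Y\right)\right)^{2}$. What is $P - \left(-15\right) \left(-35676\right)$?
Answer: $-129325$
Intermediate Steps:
$x{\left(Y \right)} = \left(-8 - Y\right)^{2}$
$P = 405815$ ($P = 815 + \left(8 + 17\right)^{2} \cdot 648 = 815 + 25^{2} \cdot 648 = 815 + 625 \cdot 648 = 815 + 405000 = 405815$)
$P - \left(-15\right) \left(-35676\right) = 405815 - \left(-15\right) \left(-35676\right) = 405815 - 535140 = -129325$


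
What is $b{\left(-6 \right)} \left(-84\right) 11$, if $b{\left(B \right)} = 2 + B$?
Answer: $3696$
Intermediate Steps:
$b{\left(-6 \right)} \left(-84\right) 11 = \left(2 - 6\right) \left(-84\right) 11 = \left(-4\right) \left(-84\right) 11 = 336 \cdot 11 = 3696$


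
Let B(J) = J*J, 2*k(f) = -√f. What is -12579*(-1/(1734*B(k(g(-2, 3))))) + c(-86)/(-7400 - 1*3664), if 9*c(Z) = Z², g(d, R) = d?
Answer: -104914903/7194366 ≈ -14.583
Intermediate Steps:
k(f) = -√f/2 (k(f) = (-√f)/2 = -√f/2)
B(J) = J²
c(Z) = Z²/9
-12579*(-1/(1734*B(k(g(-2, 3))))) + c(-86)/(-7400 - 1*3664) = -12579/((-1734*(-I*√2/2)²)) + ((⅑)*(-86)²)/(-7400 - 1*3664) = -12579/((-1734*(-I*√2/2)²)) + ((⅑)*7396)/(-7400 - 3664) = -12579/((-1734*(-I*√2/2)²)) + (7396/9)/(-11064) = -12579/((-1734*(-½))) + (7396/9)*(-1/11064) = -12579/867 - 1849/24894 = -12579*1/867 - 1849/24894 = -4193/289 - 1849/24894 = -104914903/7194366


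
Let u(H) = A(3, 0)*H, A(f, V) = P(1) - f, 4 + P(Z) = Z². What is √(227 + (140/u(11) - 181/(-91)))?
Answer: 2*√511473963/3003 ≈ 15.062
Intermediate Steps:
P(Z) = -4 + Z²
A(f, V) = -3 - f (A(f, V) = (-4 + 1²) - f = (-4 + 1) - f = -3 - f)
u(H) = -6*H (u(H) = (-3 - 1*3)*H = (-3 - 3)*H = -6*H)
√(227 + (140/u(11) - 181/(-91))) = √(227 + (140/((-6*11)) - 181/(-91))) = √(227 + (140/(-66) - 181*(-1/91))) = √(227 + (140*(-1/66) + 181/91)) = √(227 + (-70/33 + 181/91)) = √(227 - 397/3003) = √(681284/3003) = 2*√511473963/3003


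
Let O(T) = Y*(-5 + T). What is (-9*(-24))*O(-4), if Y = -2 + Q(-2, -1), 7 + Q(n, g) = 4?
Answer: 9720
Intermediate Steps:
Q(n, g) = -3 (Q(n, g) = -7 + 4 = -3)
Y = -5 (Y = -2 - 3 = -5)
O(T) = 25 - 5*T (O(T) = -5*(-5 + T) = 25 - 5*T)
(-9*(-24))*O(-4) = (-9*(-24))*(25 - 5*(-4)) = 216*(25 + 20) = 216*45 = 9720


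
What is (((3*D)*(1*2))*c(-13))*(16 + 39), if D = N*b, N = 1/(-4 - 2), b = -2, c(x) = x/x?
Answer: 110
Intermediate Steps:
c(x) = 1
N = -⅙ (N = 1/(-6) = -⅙ ≈ -0.16667)
D = ⅓ (D = -⅙*(-2) = ⅓ ≈ 0.33333)
(((3*D)*(1*2))*c(-13))*(16 + 39) = (((3*(⅓))*(1*2))*1)*(16 + 39) = ((1*2)*1)*55 = (2*1)*55 = 2*55 = 110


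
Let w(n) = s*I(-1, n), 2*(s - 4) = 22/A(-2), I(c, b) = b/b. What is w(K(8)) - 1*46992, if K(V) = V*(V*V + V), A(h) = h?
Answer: -93987/2 ≈ -46994.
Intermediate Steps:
K(V) = V*(V + V²) (K(V) = V*(V² + V) = V*(V + V²))
I(c, b) = 1
s = -3/2 (s = 4 + (22/(-2))/2 = 4 + (22*(-½))/2 = 4 + (½)*(-11) = 4 - 11/2 = -3/2 ≈ -1.5000)
w(n) = -3/2 (w(n) = -3/2*1 = -3/2)
w(K(8)) - 1*46992 = -3/2 - 1*46992 = -3/2 - 46992 = -93987/2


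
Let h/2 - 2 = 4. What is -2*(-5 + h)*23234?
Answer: -325276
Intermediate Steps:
h = 12 (h = 4 + 2*4 = 4 + 8 = 12)
-2*(-5 + h)*23234 = -2*(-5 + 12)*23234 = -2*7*23234 = -14*23234 = -325276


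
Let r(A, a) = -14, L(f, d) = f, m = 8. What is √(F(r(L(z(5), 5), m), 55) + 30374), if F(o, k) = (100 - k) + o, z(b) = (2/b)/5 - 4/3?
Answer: √30405 ≈ 174.37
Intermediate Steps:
z(b) = -4/3 + 2/(5*b) (z(b) = (2/b)*(⅕) - 4*⅓ = 2/(5*b) - 4/3 = -4/3 + 2/(5*b))
F(o, k) = 100 + o - k
√(F(r(L(z(5), 5), m), 55) + 30374) = √((100 - 14 - 1*55) + 30374) = √((100 - 14 - 55) + 30374) = √(31 + 30374) = √30405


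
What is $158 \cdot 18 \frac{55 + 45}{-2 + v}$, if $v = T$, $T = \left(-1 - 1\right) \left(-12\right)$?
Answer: $\frac{142200}{11} \approx 12927.0$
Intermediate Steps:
$T = 24$ ($T = \left(-2\right) \left(-12\right) = 24$)
$v = 24$
$158 \cdot 18 \frac{55 + 45}{-2 + v} = 158 \cdot 18 \frac{55 + 45}{-2 + 24} = 2844 \cdot \frac{100}{22} = 2844 \cdot 100 \cdot \frac{1}{22} = 2844 \cdot \frac{50}{11} = \frac{142200}{11}$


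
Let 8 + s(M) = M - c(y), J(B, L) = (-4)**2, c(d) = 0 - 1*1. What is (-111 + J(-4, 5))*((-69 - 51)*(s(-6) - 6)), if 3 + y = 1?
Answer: -216600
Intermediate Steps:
y = -2 (y = -3 + 1 = -2)
c(d) = -1 (c(d) = 0 - 1 = -1)
J(B, L) = 16
s(M) = -7 + M (s(M) = -8 + (M - 1*(-1)) = -8 + (M + 1) = -8 + (1 + M) = -7 + M)
(-111 + J(-4, 5))*((-69 - 51)*(s(-6) - 6)) = (-111 + 16)*((-69 - 51)*((-7 - 6) - 6)) = -(-11400)*(-13 - 6) = -(-11400)*(-19) = -95*2280 = -216600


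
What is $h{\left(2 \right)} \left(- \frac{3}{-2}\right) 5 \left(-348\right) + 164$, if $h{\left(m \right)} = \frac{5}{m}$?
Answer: $-6361$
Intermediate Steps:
$h{\left(2 \right)} \left(- \frac{3}{-2}\right) 5 \left(-348\right) + 164 = \frac{5}{2} \left(- \frac{3}{-2}\right) 5 \left(-348\right) + 164 = 5 \cdot \frac{1}{2} \left(\left(-3\right) \left(- \frac{1}{2}\right)\right) 5 \left(-348\right) + 164 = \frac{5}{2} \cdot \frac{3}{2} \cdot 5 \left(-348\right) + 164 = \frac{15}{4} \cdot 5 \left(-348\right) + 164 = \frac{75}{4} \left(-348\right) + 164 = -6525 + 164 = -6361$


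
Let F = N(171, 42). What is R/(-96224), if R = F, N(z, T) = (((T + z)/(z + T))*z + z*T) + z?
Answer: -1881/24056 ≈ -0.078193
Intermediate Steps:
N(z, T) = 2*z + T*z (N(z, T) = (((T + z)/(T + z))*z + T*z) + z = (1*z + T*z) + z = (z + T*z) + z = 2*z + T*z)
F = 7524 (F = 171*(2 + 42) = 171*44 = 7524)
R = 7524
R/(-96224) = 7524/(-96224) = 7524*(-1/96224) = -1881/24056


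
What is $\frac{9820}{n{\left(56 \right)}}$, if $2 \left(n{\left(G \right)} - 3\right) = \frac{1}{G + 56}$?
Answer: $\frac{2199680}{673} \approx 3268.5$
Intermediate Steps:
$n{\left(G \right)} = 3 + \frac{1}{2 \left(56 + G\right)}$ ($n{\left(G \right)} = 3 + \frac{1}{2 \left(G + 56\right)} = 3 + \frac{1}{2 \left(56 + G\right)}$)
$\frac{9820}{n{\left(56 \right)}} = \frac{9820}{\frac{1}{2} \frac{1}{56 + 56} \left(337 + 6 \cdot 56\right)} = \frac{9820}{\frac{1}{2} \cdot \frac{1}{112} \left(337 + 336\right)} = \frac{9820}{\frac{1}{2} \cdot \frac{1}{112} \cdot 673} = \frac{9820}{\frac{673}{224}} = 9820 \cdot \frac{224}{673} = \frac{2199680}{673}$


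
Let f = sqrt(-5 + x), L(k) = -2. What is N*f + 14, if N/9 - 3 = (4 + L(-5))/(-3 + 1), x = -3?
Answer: 14 + 36*I*sqrt(2) ≈ 14.0 + 50.912*I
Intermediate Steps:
f = 2*I*sqrt(2) (f = sqrt(-5 - 3) = sqrt(-8) = 2*I*sqrt(2) ≈ 2.8284*I)
N = 18 (N = 27 + 9*((4 - 2)/(-3 + 1)) = 27 + 9*(2/(-2)) = 27 + 9*(2*(-1/2)) = 27 + 9*(-1) = 27 - 9 = 18)
N*f + 14 = 18*(2*I*sqrt(2)) + 14 = 36*I*sqrt(2) + 14 = 14 + 36*I*sqrt(2)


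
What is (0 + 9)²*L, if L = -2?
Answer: -162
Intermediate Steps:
(0 + 9)²*L = (0 + 9)²*(-2) = 9²*(-2) = 81*(-2) = -162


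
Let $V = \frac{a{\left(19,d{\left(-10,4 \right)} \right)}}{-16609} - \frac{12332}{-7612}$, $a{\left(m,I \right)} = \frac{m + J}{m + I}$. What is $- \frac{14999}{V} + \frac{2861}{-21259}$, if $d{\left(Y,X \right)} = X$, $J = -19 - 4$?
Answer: $- \frac{231804338149267034}{25037472467987} \approx -9258.3$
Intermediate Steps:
$J = -23$
$a{\left(m,I \right)} = \frac{-23 + m}{I + m}$ ($a{\left(m,I \right)} = \frac{m - 23}{m + I} = \frac{-23 + m}{I + m}$)
$V = \frac{1177735193}{726959321}$ ($V = \frac{\frac{1}{4 + 19} \left(-23 + 19\right)}{-16609} - \frac{12332}{-7612} = \frac{1}{23} \left(-4\right) \left(- \frac{1}{16609}\right) - - \frac{3083}{1903} = \frac{1}{23} \left(-4\right) \left(- \frac{1}{16609}\right) + \frac{3083}{1903} = \left(- \frac{4}{23}\right) \left(- \frac{1}{16609}\right) + \frac{3083}{1903} = \frac{4}{382007} + \frac{3083}{1903} = \frac{1177735193}{726959321} \approx 1.6201$)
$- \frac{14999}{V} + \frac{2861}{-21259} = - \frac{14999}{\frac{1177735193}{726959321}} + \frac{2861}{-21259} = \left(-14999\right) \frac{726959321}{1177735193} + 2861 \left(- \frac{1}{21259}\right) = - \frac{10903662855679}{1177735193} - \frac{2861}{21259} = - \frac{231804338149267034}{25037472467987}$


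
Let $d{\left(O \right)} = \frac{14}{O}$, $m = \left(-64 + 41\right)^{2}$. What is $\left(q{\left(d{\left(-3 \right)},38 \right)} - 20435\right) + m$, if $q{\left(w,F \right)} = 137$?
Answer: $-19769$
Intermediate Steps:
$m = 529$ ($m = \left(-23\right)^{2} = 529$)
$\left(q{\left(d{\left(-3 \right)},38 \right)} - 20435\right) + m = \left(137 - 20435\right) + 529 = -20298 + 529 = -19769$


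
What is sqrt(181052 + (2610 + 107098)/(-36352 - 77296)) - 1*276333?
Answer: -276333 + sqrt(36537988244691)/14206 ≈ -2.7591e+5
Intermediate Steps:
sqrt(181052 + (2610 + 107098)/(-36352 - 77296)) - 1*276333 = sqrt(181052 + 109708/(-113648)) - 276333 = sqrt(181052 + 109708*(-1/113648)) - 276333 = sqrt(181052 - 27427/28412) - 276333 = sqrt(5144021997/28412) - 276333 = sqrt(36537988244691)/14206 - 276333 = -276333 + sqrt(36537988244691)/14206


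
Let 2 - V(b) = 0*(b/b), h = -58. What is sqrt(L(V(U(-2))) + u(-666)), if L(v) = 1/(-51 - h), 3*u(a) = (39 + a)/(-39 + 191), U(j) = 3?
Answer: I*sqrt(966)/28 ≈ 1.11*I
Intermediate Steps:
V(b) = 2 (V(b) = 2 - 0*b/b = 2 - 0 = 2 - 1*0 = 2 + 0 = 2)
u(a) = 13/152 + a/456 (u(a) = ((39 + a)/(-39 + 191))/3 = ((39 + a)/152)/3 = ((39 + a)*(1/152))/3 = (39/152 + a/152)/3 = 13/152 + a/456)
L(v) = 1/7 (L(v) = 1/(-51 - 1*(-58)) = 1/(-51 + 58) = 1/7)
sqrt(L(V(U(-2))) + u(-666)) = sqrt(1/7 + (13/152 + (1/456)*(-666))) = sqrt(1/7 + (13/152 - 111/76)) = sqrt(1/7 - 11/8) = sqrt(-69/56) = I*sqrt(966)/28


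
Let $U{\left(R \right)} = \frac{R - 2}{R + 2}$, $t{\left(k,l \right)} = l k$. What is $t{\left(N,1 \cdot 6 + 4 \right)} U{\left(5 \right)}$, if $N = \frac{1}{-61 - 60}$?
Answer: $- \frac{30}{847} \approx -0.035419$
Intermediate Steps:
$N = - \frac{1}{121}$ ($N = \frac{1}{-121} = - \frac{1}{121} \approx -0.0082645$)
$t{\left(k,l \right)} = k l$
$U{\left(R \right)} = \frac{-2 + R}{2 + R}$
$t{\left(N,1 \cdot 6 + 4 \right)} U{\left(5 \right)} = - \frac{1 \cdot 6 + 4}{121} \frac{-2 + 5}{2 + 5} = - \frac{6 + 4}{121} \cdot \frac{1}{7} \cdot 3 = \left(- \frac{1}{121}\right) 10 \cdot \frac{1}{7} \cdot 3 = \left(- \frac{10}{121}\right) \frac{3}{7} = - \frac{30}{847}$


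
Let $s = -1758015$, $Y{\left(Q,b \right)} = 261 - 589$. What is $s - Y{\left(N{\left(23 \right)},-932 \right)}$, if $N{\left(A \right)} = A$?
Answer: $-1757687$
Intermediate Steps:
$Y{\left(Q,b \right)} = -328$
$s - Y{\left(N{\left(23 \right)},-932 \right)} = -1758015 - -328 = -1758015 + 328 = -1757687$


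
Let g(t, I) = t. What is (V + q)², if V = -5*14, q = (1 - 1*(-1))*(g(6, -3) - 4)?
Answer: 4356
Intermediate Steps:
q = 4 (q = (1 - 1*(-1))*(6 - 4) = (1 + 1)*2 = 2*2 = 4)
V = -70
(V + q)² = (-70 + 4)² = (-66)² = 4356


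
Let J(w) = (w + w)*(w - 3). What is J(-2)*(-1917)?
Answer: -38340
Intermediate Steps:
J(w) = 2*w*(-3 + w) (J(w) = (2*w)*(-3 + w) = 2*w*(-3 + w))
J(-2)*(-1917) = (2*(-2)*(-3 - 2))*(-1917) = (2*(-2)*(-5))*(-1917) = 20*(-1917) = -38340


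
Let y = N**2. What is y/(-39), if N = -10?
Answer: -100/39 ≈ -2.5641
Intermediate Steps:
y = 100 (y = (-10)**2 = 100)
y/(-39) = 100/(-39) = -1/39*100 = -100/39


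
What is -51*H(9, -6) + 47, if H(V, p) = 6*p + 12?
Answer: 1271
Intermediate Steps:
H(V, p) = 12 + 6*p
-51*H(9, -6) + 47 = -51*(12 + 6*(-6)) + 47 = -51*(12 - 36) + 47 = -51*(-24) + 47 = 1224 + 47 = 1271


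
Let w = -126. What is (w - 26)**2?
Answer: 23104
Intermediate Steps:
(w - 26)**2 = (-126 - 26)**2 = (-152)**2 = 23104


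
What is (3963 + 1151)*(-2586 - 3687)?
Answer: -32080122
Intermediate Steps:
(3963 + 1151)*(-2586 - 3687) = 5114*(-6273) = -32080122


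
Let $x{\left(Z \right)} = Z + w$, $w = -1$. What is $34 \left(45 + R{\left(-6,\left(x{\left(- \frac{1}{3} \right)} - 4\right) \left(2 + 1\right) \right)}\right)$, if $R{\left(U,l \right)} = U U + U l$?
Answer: $6018$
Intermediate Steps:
$x{\left(Z \right)} = -1 + Z$ ($x{\left(Z \right)} = Z - 1 = -1 + Z$)
$R{\left(U,l \right)} = U^{2} + U l$
$34 \left(45 + R{\left(-6,\left(x{\left(- \frac{1}{3} \right)} - 4\right) \left(2 + 1\right) \right)}\right) = 34 \left(45 - 6 \left(-6 + \left(\left(-1 - \frac{1}{3}\right) - 4\right) \left(2 + 1\right)\right)\right) = 34 \left(45 - 6 \left(-6 + \left(\left(-1 - \frac{1}{3}\right) - 4\right) 3\right)\right) = 34 \left(45 - 6 \left(-6 + \left(- \frac{4}{3} - 4\right) 3\right)\right) = 34 \left(45 - 6 \left(-6 - 16\right)\right) = 34 \left(45 - -132\right) = 34 \left(45 + 132\right) = 34 \cdot 177 = 6018$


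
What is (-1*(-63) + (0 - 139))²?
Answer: 5776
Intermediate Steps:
(-1*(-63) + (0 - 139))² = (63 - 139)² = (-76)² = 5776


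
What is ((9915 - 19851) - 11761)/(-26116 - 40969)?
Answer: 21697/67085 ≈ 0.32343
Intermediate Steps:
((9915 - 19851) - 11761)/(-26116 - 40969) = (-9936 - 11761)/(-67085) = -21697*(-1/67085) = 21697/67085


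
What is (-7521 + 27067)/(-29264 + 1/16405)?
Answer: -320652130/480075919 ≈ -0.66792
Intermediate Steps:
(-7521 + 27067)/(-29264 + 1/16405) = 19546/(-29264 + 1/16405) = 19546/(-480075919/16405) = 19546*(-16405/480075919) = -320652130/480075919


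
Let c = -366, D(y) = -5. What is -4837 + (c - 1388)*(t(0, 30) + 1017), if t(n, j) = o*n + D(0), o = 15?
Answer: -1779885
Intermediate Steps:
t(n, j) = -5 + 15*n (t(n, j) = 15*n - 5 = -5 + 15*n)
-4837 + (c - 1388)*(t(0, 30) + 1017) = -4837 + (-366 - 1388)*((-5 + 15*0) + 1017) = -4837 - 1754*((-5 + 0) + 1017) = -4837 - 1754*(-5 + 1017) = -4837 - 1754*1012 = -4837 - 1775048 = -1779885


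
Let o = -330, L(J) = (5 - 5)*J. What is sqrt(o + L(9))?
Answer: I*sqrt(330) ≈ 18.166*I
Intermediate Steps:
L(J) = 0 (L(J) = 0*J = 0)
sqrt(o + L(9)) = sqrt(-330 + 0) = sqrt(-330) = I*sqrt(330)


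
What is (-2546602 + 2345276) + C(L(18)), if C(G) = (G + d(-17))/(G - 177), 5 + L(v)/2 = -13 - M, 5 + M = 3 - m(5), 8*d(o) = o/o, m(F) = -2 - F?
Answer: -359165217/1784 ≈ -2.0133e+5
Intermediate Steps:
d(o) = ⅛ (d(o) = (o/o)/8 = (⅛)*1 = ⅛)
M = 5 (M = -5 + (3 - (-2 - 1*5)) = -5 + (3 - (-2 - 5)) = -5 + (3 - 1*(-7)) = -5 + (3 + 7) = -5 + 10 = 5)
L(v) = -46 (L(v) = -10 + 2*(-13 - 1*5) = -10 + 2*(-13 - 5) = -10 + 2*(-18) = -10 - 36 = -46)
C(G) = (⅛ + G)/(-177 + G) (C(G) = (G + ⅛)/(G - 177) = (⅛ + G)/(-177 + G))
(-2546602 + 2345276) + C(L(18)) = (-2546602 + 2345276) + (⅛ - 46)/(-177 - 46) = -201326 - 367/8/(-223) = -201326 - 1/223*(-367/8) = -201326 + 367/1784 = -359165217/1784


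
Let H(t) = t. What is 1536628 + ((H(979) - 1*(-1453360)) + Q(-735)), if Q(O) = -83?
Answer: 2990884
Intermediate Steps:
1536628 + ((H(979) - 1*(-1453360)) + Q(-735)) = 1536628 + ((979 - 1*(-1453360)) - 83) = 1536628 + ((979 + 1453360) - 83) = 1536628 + (1454339 - 83) = 1536628 + 1454256 = 2990884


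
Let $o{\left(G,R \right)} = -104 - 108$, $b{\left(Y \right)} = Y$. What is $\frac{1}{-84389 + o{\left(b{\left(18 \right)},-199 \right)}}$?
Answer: $- \frac{1}{84601} \approx -1.182 \cdot 10^{-5}$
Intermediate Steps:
$o{\left(G,R \right)} = -212$
$\frac{1}{-84389 + o{\left(b{\left(18 \right)},-199 \right)}} = \frac{1}{-84389 - 212} = \frac{1}{-84601} = - \frac{1}{84601}$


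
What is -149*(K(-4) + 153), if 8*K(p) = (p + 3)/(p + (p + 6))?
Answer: -364901/16 ≈ -22806.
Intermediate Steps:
K(p) = (3 + p)/(8*(6 + 2*p)) (K(p) = ((p + 3)/(p + (p + 6)))/8 = ((3 + p)/(p + (6 + p)))/8 = ((3 + p)/(6 + 2*p))/8 = (3 + p)/(8*(6 + 2*p)))
-149*(K(-4) + 153) = -149*(1/16 + 153) = -149*2449/16 = -364901/16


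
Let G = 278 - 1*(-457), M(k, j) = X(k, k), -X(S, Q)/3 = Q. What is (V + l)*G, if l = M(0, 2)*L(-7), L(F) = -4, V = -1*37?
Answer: -27195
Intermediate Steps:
X(S, Q) = -3*Q
M(k, j) = -3*k
V = -37
G = 735 (G = 278 + 457 = 735)
l = 0 (l = -3*0*(-4) = 0*(-4) = 0)
(V + l)*G = (-37 + 0)*735 = -37*735 = -27195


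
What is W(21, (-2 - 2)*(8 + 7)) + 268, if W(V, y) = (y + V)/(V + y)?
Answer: 269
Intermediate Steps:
W(V, y) = 1 (W(V, y) = (V + y)/(V + y) = 1)
W(21, (-2 - 2)*(8 + 7)) + 268 = 1 + 268 = 269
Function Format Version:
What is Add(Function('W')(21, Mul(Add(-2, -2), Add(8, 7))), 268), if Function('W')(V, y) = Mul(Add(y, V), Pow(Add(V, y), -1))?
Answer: 269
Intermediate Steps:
Function('W')(V, y) = 1 (Function('W')(V, y) = Mul(Add(V, y), Pow(Add(V, y), -1)) = 1)
Add(Function('W')(21, Mul(Add(-2, -2), Add(8, 7))), 268) = Add(1, 268) = 269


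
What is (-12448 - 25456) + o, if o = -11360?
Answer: -49264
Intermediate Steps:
(-12448 - 25456) + o = (-12448 - 25456) - 11360 = -37904 - 11360 = -49264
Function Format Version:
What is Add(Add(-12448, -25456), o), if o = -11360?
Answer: -49264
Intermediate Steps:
Add(Add(-12448, -25456), o) = Add(Add(-12448, -25456), -11360) = Add(-37904, -11360) = -49264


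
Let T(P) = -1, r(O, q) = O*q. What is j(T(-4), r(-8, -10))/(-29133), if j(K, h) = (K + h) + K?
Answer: -2/747 ≈ -0.0026774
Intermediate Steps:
j(K, h) = h + 2*K
j(T(-4), r(-8, -10))/(-29133) = (-8*(-10) + 2*(-1))/(-29133) = (80 - 2)*(-1/29133) = 78*(-1/29133) = -2/747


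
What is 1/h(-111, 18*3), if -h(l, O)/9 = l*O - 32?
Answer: 1/54234 ≈ 1.8439e-5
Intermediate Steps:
h(l, O) = 288 - 9*O*l (h(l, O) = -9*(l*O - 32) = -9*(O*l - 32) = -9*(-32 + O*l) = 288 - 9*O*l)
1/h(-111, 18*3) = 1/(288 - 9*18*3*(-111)) = 1/(288 - 9*54*(-111)) = 1/(288 + 53946) = 1/54234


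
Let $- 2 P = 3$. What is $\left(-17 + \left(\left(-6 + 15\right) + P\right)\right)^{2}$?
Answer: $\frac{361}{4} \approx 90.25$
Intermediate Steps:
$P = - \frac{3}{2}$ ($P = \left(- \frac{1}{2}\right) 3 = - \frac{3}{2} \approx -1.5$)
$\left(-17 + \left(\left(-6 + 15\right) + P\right)\right)^{2} = \left(-17 + \left(\left(-6 + 15\right) - \frac{3}{2}\right)\right)^{2} = \left(-17 + \left(9 - \frac{3}{2}\right)\right)^{2} = \left(-17 + \frac{15}{2}\right)^{2} = \left(- \frac{19}{2}\right)^{2} = \frac{361}{4}$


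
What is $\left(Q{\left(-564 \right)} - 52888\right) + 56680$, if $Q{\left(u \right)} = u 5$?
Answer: $972$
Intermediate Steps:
$Q{\left(u \right)} = 5 u$
$\left(Q{\left(-564 \right)} - 52888\right) + 56680 = \left(5 \left(-564\right) - 52888\right) + 56680 = \left(-2820 - 52888\right) + 56680 = -55708 + 56680 = 972$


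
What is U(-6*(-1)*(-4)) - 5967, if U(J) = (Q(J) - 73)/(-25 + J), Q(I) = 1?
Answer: -292311/49 ≈ -5965.5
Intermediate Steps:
U(J) = -72/(-25 + J) (U(J) = (1 - 73)/(-25 + J) = -72/(-25 + J))
U(-6*(-1)*(-4)) - 5967 = -72/(-25 - 6*(-1)*(-4)) - 5967 = -72/(-25 + 6*(-4)) - 5967 = -72/(-25 - 24) - 5967 = -72/(-49) - 5967 = -72*(-1/49) - 5967 = 72/49 - 5967 = -292311/49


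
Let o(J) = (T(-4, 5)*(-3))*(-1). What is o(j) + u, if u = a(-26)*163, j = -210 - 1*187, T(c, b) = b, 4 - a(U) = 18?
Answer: -2267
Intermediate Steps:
a(U) = -14 (a(U) = 4 - 1*18 = 4 - 18 = -14)
j = -397 (j = -210 - 187 = -397)
u = -2282 (u = -14*163 = -2282)
o(J) = 15 (o(J) = (5*(-3))*(-1) = -15*(-1) = 15)
o(j) + u = 15 - 2282 = -2267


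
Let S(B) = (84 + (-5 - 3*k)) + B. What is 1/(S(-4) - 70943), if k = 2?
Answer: -1/70874 ≈ -1.4110e-5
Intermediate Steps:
S(B) = 73 + B (S(B) = (84 + (-5 - 3*2)) + B = (84 + (-5 - 6)) + B = (84 - 11) + B = 73 + B)
1/(S(-4) - 70943) = 1/((73 - 4) - 70943) = 1/(69 - 70943) = 1/(-70874) = -1/70874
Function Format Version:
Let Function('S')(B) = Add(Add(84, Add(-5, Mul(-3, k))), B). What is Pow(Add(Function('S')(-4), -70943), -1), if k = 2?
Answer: Rational(-1, 70874) ≈ -1.4110e-5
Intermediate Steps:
Function('S')(B) = Add(73, B) (Function('S')(B) = Add(Add(84, Add(-5, Mul(-3, 2))), B) = Add(Add(84, Add(-5, -6)), B) = Add(Add(84, -11), B) = Add(73, B))
Pow(Add(Function('S')(-4), -70943), -1) = Pow(Add(Add(73, -4), -70943), -1) = Pow(Add(69, -70943), -1) = Pow(-70874, -1) = Rational(-1, 70874)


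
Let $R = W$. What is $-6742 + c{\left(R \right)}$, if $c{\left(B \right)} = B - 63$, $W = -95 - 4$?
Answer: $-6904$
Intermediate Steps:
$W = -99$ ($W = -95 - 4 = -99$)
$R = -99$
$c{\left(B \right)} = -63 + B$ ($c{\left(B \right)} = B - 63 = -63 + B$)
$-6742 + c{\left(R \right)} = -6742 - 162 = -6904$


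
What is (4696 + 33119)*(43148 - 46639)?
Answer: -132012165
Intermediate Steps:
(4696 + 33119)*(43148 - 46639) = 37815*(-3491) = -132012165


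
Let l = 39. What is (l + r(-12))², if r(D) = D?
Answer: 729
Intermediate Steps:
(l + r(-12))² = (39 - 12)² = 27² = 729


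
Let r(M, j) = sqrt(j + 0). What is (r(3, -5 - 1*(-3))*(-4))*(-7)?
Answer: 28*I*sqrt(2) ≈ 39.598*I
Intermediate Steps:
r(M, j) = sqrt(j)
(r(3, -5 - 1*(-3))*(-4))*(-7) = (sqrt(-5 - 1*(-3))*(-4))*(-7) = (sqrt(-5 + 3)*(-4))*(-7) = (sqrt(-2)*(-4))*(-7) = ((I*sqrt(2))*(-4))*(-7) = -4*I*sqrt(2)*(-7) = 28*I*sqrt(2)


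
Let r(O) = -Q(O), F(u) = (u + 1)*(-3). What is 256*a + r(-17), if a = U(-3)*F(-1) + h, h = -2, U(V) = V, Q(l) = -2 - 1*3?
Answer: -507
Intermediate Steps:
Q(l) = -5 (Q(l) = -2 - 3 = -5)
F(u) = -3 - 3*u (F(u) = (1 + u)*(-3) = -3 - 3*u)
r(O) = 5 (r(O) = -1*(-5) = 5)
a = -2 (a = -3*(-3 - 3*(-1)) - 2 = -3*(-3 + 3) - 2 = -3*0 - 2 = 0 - 2 = -2)
256*a + r(-17) = 256*(-2) + 5 = -512 + 5 = -507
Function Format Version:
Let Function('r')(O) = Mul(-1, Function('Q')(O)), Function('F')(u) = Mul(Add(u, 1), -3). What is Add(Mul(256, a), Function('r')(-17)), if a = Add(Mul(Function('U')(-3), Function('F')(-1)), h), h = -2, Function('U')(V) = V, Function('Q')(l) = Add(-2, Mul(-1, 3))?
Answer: -507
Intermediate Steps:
Function('Q')(l) = -5 (Function('Q')(l) = Add(-2, -3) = -5)
Function('F')(u) = Add(-3, Mul(-3, u)) (Function('F')(u) = Mul(Add(1, u), -3) = Add(-3, Mul(-3, u)))
Function('r')(O) = 5 (Function('r')(O) = Mul(-1, -5) = 5)
a = -2 (a = Add(Mul(-3, Add(-3, Mul(-3, -1))), -2) = Add(Mul(-3, Add(-3, 3)), -2) = Add(Mul(-3, 0), -2) = Add(0, -2) = -2)
Add(Mul(256, a), Function('r')(-17)) = Add(Mul(256, -2), 5) = Add(-512, 5) = -507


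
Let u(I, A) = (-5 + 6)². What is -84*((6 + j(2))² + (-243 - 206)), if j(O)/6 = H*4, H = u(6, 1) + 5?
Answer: -1852284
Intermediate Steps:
u(I, A) = 1 (u(I, A) = 1² = 1)
H = 6 (H = 1 + 5 = 6)
j(O) = 144 (j(O) = 6*(6*4) = 6*24 = 144)
-84*((6 + j(2))² + (-243 - 206)) = -84*((6 + 144)² + (-243 - 206)) = -84*(150² - 449) = -84*(22500 - 449) = -84*22051 = -1852284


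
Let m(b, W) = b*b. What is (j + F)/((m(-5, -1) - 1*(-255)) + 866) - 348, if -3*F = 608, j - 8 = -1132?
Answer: -600202/1719 ≈ -349.16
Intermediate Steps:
m(b, W) = b²
j = -1124 (j = 8 - 1132 = -1124)
F = -608/3 (F = -⅓*608 = -608/3 ≈ -202.67)
(j + F)/((m(-5, -1) - 1*(-255)) + 866) - 348 = (-1124 - 608/3)/(((-5)² - 1*(-255)) + 866) - 348 = -3980/(3*((25 + 255) + 866)) - 348 = -3980/(3*(280 + 866)) - 348 = -3980/3/1146 - 348 = -3980/3*1/1146 - 348 = -1990/1719 - 348 = -600202/1719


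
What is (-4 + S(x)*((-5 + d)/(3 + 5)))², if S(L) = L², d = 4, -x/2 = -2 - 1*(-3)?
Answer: 81/4 ≈ 20.250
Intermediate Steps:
x = -2 (x = -2*(-2 - 1*(-3)) = -2*(-2 + 3) = -2*1 = -2)
(-4 + S(x)*((-5 + d)/(3 + 5)))² = (-4 + (-2)²*((-5 + 4)/(3 + 5)))² = (-4 + 4*(-1/8))² = (-4 + 4*(-1*⅛))² = (-4 + 4*(-⅛))² = (-4 - ½)² = (-9/2)² = 81/4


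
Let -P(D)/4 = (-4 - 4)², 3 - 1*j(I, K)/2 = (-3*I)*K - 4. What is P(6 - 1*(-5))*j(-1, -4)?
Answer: -9728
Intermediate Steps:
j(I, K) = 14 + 6*I*K (j(I, K) = 6 - 2*((-3*I)*K - 4) = 6 - 2*(-3*I*K - 4) = 6 - 2*(-4 - 3*I*K) = 6 + (8 + 6*I*K) = 14 + 6*I*K)
P(D) = -256 (P(D) = -4*(-4 - 4)² = -4*(-8)² = -4*64 = -256)
P(6 - 1*(-5))*j(-1, -4) = -256*(14 + 6*(-1)*(-4)) = -256*(14 + 24) = -256*38 = -9728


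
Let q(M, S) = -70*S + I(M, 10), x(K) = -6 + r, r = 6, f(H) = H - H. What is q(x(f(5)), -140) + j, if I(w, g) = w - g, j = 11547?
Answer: 21337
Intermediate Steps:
f(H) = 0
x(K) = 0 (x(K) = -6 + 6 = 0)
q(M, S) = -10 + M - 70*S (q(M, S) = -70*S + (M - 1*10) = -70*S + (M - 10) = -70*S + (-10 + M) = -10 + M - 70*S)
q(x(f(5)), -140) + j = (-10 + 0 - 70*(-140)) + 11547 = (-10 + 0 + 9800) + 11547 = 9790 + 11547 = 21337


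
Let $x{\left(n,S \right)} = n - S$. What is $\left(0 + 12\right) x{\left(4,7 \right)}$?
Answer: $-36$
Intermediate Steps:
$\left(0 + 12\right) x{\left(4,7 \right)} = \left(0 + 12\right) \left(4 - 7\right) = 12 \left(4 - 7\right) = 12 \left(-3\right) = -36$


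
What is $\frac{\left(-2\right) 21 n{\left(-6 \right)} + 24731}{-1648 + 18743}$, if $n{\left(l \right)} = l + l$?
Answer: $\frac{5047}{3419} \approx 1.4762$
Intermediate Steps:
$n{\left(l \right)} = 2 l$
$\frac{\left(-2\right) 21 n{\left(-6 \right)} + 24731}{-1648 + 18743} = \frac{\left(-2\right) 21 \cdot 2 \left(-6\right) + 24731}{-1648 + 18743} = \frac{\left(-42\right) \left(-12\right) + 24731}{17095} = \left(504 + 24731\right) \frac{1}{17095} = 25235 \cdot \frac{1}{17095} = \frac{5047}{3419}$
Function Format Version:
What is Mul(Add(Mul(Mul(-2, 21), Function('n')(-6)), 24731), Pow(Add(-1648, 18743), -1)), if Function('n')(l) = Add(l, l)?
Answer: Rational(5047, 3419) ≈ 1.4762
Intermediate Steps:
Function('n')(l) = Mul(2, l)
Mul(Add(Mul(Mul(-2, 21), Function('n')(-6)), 24731), Pow(Add(-1648, 18743), -1)) = Mul(Add(Mul(Mul(-2, 21), Mul(2, -6)), 24731), Pow(Add(-1648, 18743), -1)) = Mul(Add(Mul(-42, -12), 24731), Pow(17095, -1)) = Mul(Add(504, 24731), Rational(1, 17095)) = Mul(25235, Rational(1, 17095)) = Rational(5047, 3419)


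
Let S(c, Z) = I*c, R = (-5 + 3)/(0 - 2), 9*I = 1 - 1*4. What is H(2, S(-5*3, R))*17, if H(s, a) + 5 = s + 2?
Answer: -17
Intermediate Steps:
I = -1/3 (I = (1 - 1*4)/9 = (1 - 4)/9 = (1/9)*(-3) = -1/3 ≈ -0.33333)
R = 1 (R = -2/(-2) = -2*(-1/2) = 1)
S(c, Z) = -c/3
H(s, a) = -3 + s (H(s, a) = -5 + (s + 2) = -5 + (2 + s) = -3 + s)
H(2, S(-5*3, R))*17 = (-3 + 2)*17 = -1*17 = -17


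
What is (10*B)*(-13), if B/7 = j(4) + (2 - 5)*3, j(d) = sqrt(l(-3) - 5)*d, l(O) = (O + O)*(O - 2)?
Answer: -10010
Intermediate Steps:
l(O) = 2*O*(-2 + O) (l(O) = (2*O)*(-2 + O) = 2*O*(-2 + O))
j(d) = 5*d (j(d) = sqrt(2*(-3)*(-2 - 3) - 5)*d = sqrt(2*(-3)*(-5) - 5)*d = sqrt(30 - 5)*d = sqrt(25)*d = 5*d)
B = 77 (B = 7*(5*4 + (2 - 5)*3) = 7*(20 - 3*3) = 7*(20 - 9) = 7*11 = 77)
(10*B)*(-13) = (10*77)*(-13) = 770*(-13) = -10010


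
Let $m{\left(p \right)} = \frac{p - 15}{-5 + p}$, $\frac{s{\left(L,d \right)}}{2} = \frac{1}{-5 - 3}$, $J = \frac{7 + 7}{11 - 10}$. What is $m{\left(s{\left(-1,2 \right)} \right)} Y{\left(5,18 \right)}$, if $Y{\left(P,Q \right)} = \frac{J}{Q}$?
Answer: $\frac{61}{27} \approx 2.2593$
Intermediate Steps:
$J = 14$ ($J = \frac{14}{1} = 14 \cdot 1 = 14$)
$s{\left(L,d \right)} = - \frac{1}{4}$ ($s{\left(L,d \right)} = \frac{2}{-5 - 3} = \frac{2}{-8} = 2 \left(- \frac{1}{8}\right) = - \frac{1}{4}$)
$Y{\left(P,Q \right)} = \frac{14}{Q}$
$m{\left(p \right)} = \frac{-15 + p}{-5 + p}$
$m{\left(s{\left(-1,2 \right)} \right)} Y{\left(5,18 \right)} = \frac{-15 - \frac{1}{4}}{-5 - \frac{1}{4}} \cdot \frac{14}{18} = \frac{1}{- \frac{21}{4}} \left(- \frac{61}{4}\right) 14 \cdot \frac{1}{18} = \left(- \frac{4}{21}\right) \left(- \frac{61}{4}\right) \frac{7}{9} = \frac{61}{21} \cdot \frac{7}{9} = \frac{61}{27}$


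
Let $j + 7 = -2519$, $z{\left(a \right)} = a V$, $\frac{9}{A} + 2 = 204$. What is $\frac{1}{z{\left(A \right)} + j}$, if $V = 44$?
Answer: $- \frac{101}{254928} \approx -0.00039619$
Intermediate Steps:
$A = \frac{9}{202}$ ($A = \frac{9}{-2 + 204} = \frac{9}{202} \approx 0.044554$)
$z{\left(a \right)} = 44 a$ ($z{\left(a \right)} = a 44 = 44 a$)
$j = -2526$ ($j = -7 - 2519 = -2526$)
$\frac{1}{z{\left(A \right)} + j} = \frac{1}{44 \cdot \frac{9}{202} - 2526} = \frac{1}{\frac{198}{101} - 2526} = \frac{1}{- \frac{254928}{101}} = - \frac{101}{254928}$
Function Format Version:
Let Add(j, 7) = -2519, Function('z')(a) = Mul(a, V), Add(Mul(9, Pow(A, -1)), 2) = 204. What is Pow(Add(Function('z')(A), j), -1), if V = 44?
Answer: Rational(-101, 254928) ≈ -0.00039619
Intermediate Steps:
A = Rational(9, 202) (A = Mul(9, Pow(Add(-2, 204), -1)) = Mul(9, Pow(202, -1)) = Mul(9, Rational(1, 202)) = Rational(9, 202) ≈ 0.044554)
Function('z')(a) = Mul(44, a) (Function('z')(a) = Mul(a, 44) = Mul(44, a))
j = -2526 (j = Add(-7, -2519) = -2526)
Pow(Add(Function('z')(A), j), -1) = Pow(Add(Mul(44, Rational(9, 202)), -2526), -1) = Pow(Add(Rational(198, 101), -2526), -1) = Pow(Rational(-254928, 101), -1) = Rational(-101, 254928)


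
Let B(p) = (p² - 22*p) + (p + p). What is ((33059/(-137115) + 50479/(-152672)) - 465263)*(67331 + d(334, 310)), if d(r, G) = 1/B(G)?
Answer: -4534974165975688187048621/144764042544000 ≈ -3.1327e+10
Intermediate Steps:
B(p) = p² - 20*p (B(p) = (p² - 22*p) + 2*p = p² - 20*p)
d(r, G) = 1/(G*(-20 + G))
((33059/(-137115) + 50479/(-152672)) - 465263)*(67331 + d(334, 310)) = ((33059/(-137115) + 50479/(-152672)) - 465263)*(67331 + 1/(310*(-20 + 310))) = ((33059*(-1/137115) + 50479*(-1/152672)) - 465263)*(67331 + (1/310)/290) = ((-33059/137115 - 3883/11744) - 465263)*(67331 + (1/310)*(1/290)) = (-920662441/1610278560 - 465263)*(67331 + 1/89900) = -749203954323721/1610278560*6053056901/89900 = -4534974165975688187048621/144764042544000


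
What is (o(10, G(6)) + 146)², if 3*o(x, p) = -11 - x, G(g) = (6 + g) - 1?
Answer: 19321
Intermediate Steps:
G(g) = 5 + g
o(x, p) = -11/3 - x/3 (o(x, p) = (-11 - x)/3 = -11/3 - x/3)
(o(10, G(6)) + 146)² = ((-11/3 - ⅓*10) + 146)² = ((-11/3 - 10/3) + 146)² = (-7 + 146)² = 139² = 19321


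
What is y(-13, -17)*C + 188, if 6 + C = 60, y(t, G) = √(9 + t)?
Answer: 188 + 108*I ≈ 188.0 + 108.0*I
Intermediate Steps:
C = 54 (C = -6 + 60 = 54)
y(-13, -17)*C + 188 = √(9 - 13)*54 + 188 = √(-4)*54 + 188 = (2*I)*54 + 188 = 108*I + 188 = 188 + 108*I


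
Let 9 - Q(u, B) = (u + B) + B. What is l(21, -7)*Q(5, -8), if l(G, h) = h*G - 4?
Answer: -3020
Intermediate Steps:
l(G, h) = -4 + G*h (l(G, h) = G*h - 4 = -4 + G*h)
Q(u, B) = 9 - u - 2*B (Q(u, B) = 9 - ((u + B) + B) = 9 - ((B + u) + B) = 9 - (u + 2*B) = 9 + (-u - 2*B) = 9 - u - 2*B)
l(21, -7)*Q(5, -8) = (-4 + 21*(-7))*(9 - 1*5 - 2*(-8)) = (-4 - 147)*(9 - 5 + 16) = -151*20 = -3020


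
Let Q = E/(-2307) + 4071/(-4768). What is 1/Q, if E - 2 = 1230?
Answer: -10999776/15265973 ≈ -0.72054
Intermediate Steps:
E = 1232 (E = 2 + 1230 = 1232)
Q = -15265973/10999776 (Q = 1232/(-2307) + 4071/(-4768) = 1232*(-1/2307) + 4071*(-1/4768) = -1232/2307 - 4071/4768 = -15265973/10999776 ≈ -1.3878)
1/Q = 1/(-15265973/10999776) = -10999776/15265973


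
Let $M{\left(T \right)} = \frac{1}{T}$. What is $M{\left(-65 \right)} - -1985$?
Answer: $\frac{129024}{65} \approx 1985.0$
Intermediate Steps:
$M{\left(-65 \right)} - -1985 = \frac{1}{-65} - -1985 = - \frac{1}{65} + 1985 = \frac{129024}{65}$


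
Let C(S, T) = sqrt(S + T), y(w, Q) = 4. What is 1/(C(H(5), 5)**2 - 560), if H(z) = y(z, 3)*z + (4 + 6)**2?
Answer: -1/435 ≈ -0.0022989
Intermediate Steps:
H(z) = 100 + 4*z (H(z) = 4*z + (4 + 6)**2 = 4*z + 10**2 = 4*z + 100 = 100 + 4*z)
1/(C(H(5), 5)**2 - 560) = 1/((sqrt((100 + 4*5) + 5))**2 - 560) = 1/((sqrt((100 + 20) + 5))**2 - 560) = 1/((sqrt(120 + 5))**2 - 560) = 1/((sqrt(125))**2 - 560) = 1/((5*sqrt(5))**2 - 560) = 1/(125 - 560) = 1/(-435) = -1/435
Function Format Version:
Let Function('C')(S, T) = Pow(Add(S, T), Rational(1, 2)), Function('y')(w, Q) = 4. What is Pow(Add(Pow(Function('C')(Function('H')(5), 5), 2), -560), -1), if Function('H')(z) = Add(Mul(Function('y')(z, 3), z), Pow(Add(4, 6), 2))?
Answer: Rational(-1, 435) ≈ -0.0022989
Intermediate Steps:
Function('H')(z) = Add(100, Mul(4, z)) (Function('H')(z) = Add(Mul(4, z), Pow(Add(4, 6), 2)) = Add(Mul(4, z), Pow(10, 2)) = Add(Mul(4, z), 100) = Add(100, Mul(4, z)))
Pow(Add(Pow(Function('C')(Function('H')(5), 5), 2), -560), -1) = Pow(Add(Pow(Pow(Add(Add(100, Mul(4, 5)), 5), Rational(1, 2)), 2), -560), -1) = Pow(Add(Pow(Pow(Add(Add(100, 20), 5), Rational(1, 2)), 2), -560), -1) = Pow(Add(Pow(Pow(Add(120, 5), Rational(1, 2)), 2), -560), -1) = Pow(Add(Pow(Pow(125, Rational(1, 2)), 2), -560), -1) = Pow(Add(Pow(Mul(5, Pow(5, Rational(1, 2))), 2), -560), -1) = Pow(Add(125, -560), -1) = Pow(-435, -1) = Rational(-1, 435)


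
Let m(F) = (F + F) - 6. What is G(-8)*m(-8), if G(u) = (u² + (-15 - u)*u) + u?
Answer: -2464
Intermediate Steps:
m(F) = -6 + 2*F (m(F) = 2*F - 6 = -6 + 2*F)
G(u) = u + u² + u*(-15 - u) (G(u) = (u² + u*(-15 - u)) + u = u + u² + u*(-15 - u))
G(-8)*m(-8) = (-14*(-8))*(-6 + 2*(-8)) = 112*(-6 - 16) = 112*(-22) = -2464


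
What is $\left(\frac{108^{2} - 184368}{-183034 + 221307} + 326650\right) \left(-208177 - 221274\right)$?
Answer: $- \frac{5368868745972446}{38273} \approx -1.4028 \cdot 10^{11}$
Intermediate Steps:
$\left(\frac{108^{2} - 184368}{-183034 + 221307} + 326650\right) \left(-208177 - 221274\right) = \left(\frac{11664 - 184368}{38273} + 326650\right) \left(-429451\right) = \left(\left(-172704\right) \frac{1}{38273} + 326650\right) \left(-429451\right) = \left(- \frac{172704}{38273} + 326650\right) \left(-429451\right) = \frac{12501702746}{38273} \left(-429451\right) = - \frac{5368868745972446}{38273}$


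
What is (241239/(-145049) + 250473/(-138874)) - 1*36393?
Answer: -733153495605681/20143534826 ≈ -36396.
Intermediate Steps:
(241239/(-145049) + 250473/(-138874)) - 1*36393 = (241239*(-1/145049) + 250473*(-1/138874)) - 36393 = (-241239/145049 - 250473/138874) - 36393 = -69832683063/20143534826 - 36393 = -733153495605681/20143534826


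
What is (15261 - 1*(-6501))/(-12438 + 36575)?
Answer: 21762/24137 ≈ 0.90160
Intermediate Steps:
(15261 - 1*(-6501))/(-12438 + 36575) = (15261 + 6501)/24137 = 21762*(1/24137) = 21762/24137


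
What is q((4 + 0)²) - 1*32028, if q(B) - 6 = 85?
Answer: -31937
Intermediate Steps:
q(B) = 91 (q(B) = 6 + 85 = 91)
q((4 + 0)²) - 1*32028 = 91 - 1*32028 = 91 - 32028 = -31937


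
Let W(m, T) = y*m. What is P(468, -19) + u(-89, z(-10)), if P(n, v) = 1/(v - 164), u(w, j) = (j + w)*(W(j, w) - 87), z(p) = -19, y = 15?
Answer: 7352207/183 ≈ 40176.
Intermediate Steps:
W(m, T) = 15*m
u(w, j) = (-87 + 15*j)*(j + w) (u(w, j) = (j + w)*(15*j - 87) = (j + w)*(-87 + 15*j) = (-87 + 15*j)*(j + w))
P(n, v) = 1/(-164 + v)
P(468, -19) + u(-89, z(-10)) = 1/(-164 - 19) + (-87*(-19) - 87*(-89) + 15*(-19)² + 15*(-19)*(-89)) = 1/(-183) + (1653 + 7743 + 15*361 + 25365) = -1/183 + (1653 + 7743 + 5415 + 25365) = -1/183 + 40176 = 7352207/183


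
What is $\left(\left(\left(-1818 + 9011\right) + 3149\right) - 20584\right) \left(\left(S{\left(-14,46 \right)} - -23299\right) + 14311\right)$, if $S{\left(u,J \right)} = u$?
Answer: $-385058232$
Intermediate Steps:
$\left(\left(\left(-1818 + 9011\right) + 3149\right) - 20584\right) \left(\left(S{\left(-14,46 \right)} - -23299\right) + 14311\right) = \left(\left(\left(-1818 + 9011\right) + 3149\right) - 20584\right) \left(\left(-14 - -23299\right) + 14311\right) = \left(\left(7193 + 3149\right) - 20584\right) \left(\left(-14 + 23299\right) + 14311\right) = \left(10342 - 20584\right) \left(23285 + 14311\right) = \left(-10242\right) 37596 = -385058232$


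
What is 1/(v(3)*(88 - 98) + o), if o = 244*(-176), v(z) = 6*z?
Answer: -1/43124 ≈ -2.3189e-5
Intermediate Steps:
o = -42944
1/(v(3)*(88 - 98) + o) = 1/((6*3)*(88 - 98) - 42944) = 1/(18*(-10) - 42944) = 1/(-180 - 42944) = 1/(-43124) = -1/43124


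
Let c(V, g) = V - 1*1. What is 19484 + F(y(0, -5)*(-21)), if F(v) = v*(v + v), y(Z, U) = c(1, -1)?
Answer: 19484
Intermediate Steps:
c(V, g) = -1 + V (c(V, g) = V - 1 = -1 + V)
y(Z, U) = 0 (y(Z, U) = -1 + 1 = 0)
F(v) = 2*v² (F(v) = v*(2*v) = 2*v²)
19484 + F(y(0, -5)*(-21)) = 19484 + 2*(0*(-21))² = 19484 + 2*0² = 19484 + 2*0 = 19484 + 0 = 19484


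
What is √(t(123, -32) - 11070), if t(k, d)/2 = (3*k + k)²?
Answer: 3*√52562 ≈ 687.79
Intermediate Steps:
t(k, d) = 32*k² (t(k, d) = 2*(3*k + k)² = 2*(4*k)² = 2*(16*k²) = 32*k²)
√(t(123, -32) - 11070) = √(32*123² - 11070) = √(32*15129 - 11070) = √(484128 - 11070) = √473058 = 3*√52562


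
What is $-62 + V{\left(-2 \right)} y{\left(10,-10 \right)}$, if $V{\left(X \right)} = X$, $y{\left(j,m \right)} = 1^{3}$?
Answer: $-64$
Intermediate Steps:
$y{\left(j,m \right)} = 1$
$-62 + V{\left(-2 \right)} y{\left(10,-10 \right)} = -62 - 2 = -64$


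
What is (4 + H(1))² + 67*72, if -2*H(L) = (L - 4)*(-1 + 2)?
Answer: 19417/4 ≈ 4854.3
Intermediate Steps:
H(L) = 2 - L/2 (H(L) = -(L - 4)*(-1 + 2)/2 = -(-4 + L)/2 = 2 - L/2)
(4 + H(1))² + 67*72 = (4 + (2 - ½*1))² + 67*72 = (4 + (2 - ½))² + 4824 = (4 + 3/2)² + 4824 = (11/2)² + 4824 = 121/4 + 4824 = 19417/4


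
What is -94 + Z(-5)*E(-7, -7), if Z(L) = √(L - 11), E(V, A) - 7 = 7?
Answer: -94 + 56*I ≈ -94.0 + 56.0*I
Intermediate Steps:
E(V, A) = 14 (E(V, A) = 7 + 7 = 14)
Z(L) = √(-11 + L)
-94 + Z(-5)*E(-7, -7) = -94 + √(-11 - 5)*14 = -94 + √(-16)*14 = -94 + (4*I)*14 = -94 + 56*I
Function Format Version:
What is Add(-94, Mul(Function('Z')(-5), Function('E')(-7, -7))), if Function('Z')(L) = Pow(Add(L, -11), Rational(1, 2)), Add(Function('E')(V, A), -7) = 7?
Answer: Add(-94, Mul(56, I)) ≈ Add(-94.000, Mul(56.000, I))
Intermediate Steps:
Function('E')(V, A) = 14 (Function('E')(V, A) = Add(7, 7) = 14)
Function('Z')(L) = Pow(Add(-11, L), Rational(1, 2))
Add(-94, Mul(Function('Z')(-5), Function('E')(-7, -7))) = Add(-94, Mul(Pow(Add(-11, -5), Rational(1, 2)), 14)) = Add(-94, Mul(Pow(-16, Rational(1, 2)), 14)) = Add(-94, Mul(Mul(4, I), 14)) = Add(-94, Mul(56, I))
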